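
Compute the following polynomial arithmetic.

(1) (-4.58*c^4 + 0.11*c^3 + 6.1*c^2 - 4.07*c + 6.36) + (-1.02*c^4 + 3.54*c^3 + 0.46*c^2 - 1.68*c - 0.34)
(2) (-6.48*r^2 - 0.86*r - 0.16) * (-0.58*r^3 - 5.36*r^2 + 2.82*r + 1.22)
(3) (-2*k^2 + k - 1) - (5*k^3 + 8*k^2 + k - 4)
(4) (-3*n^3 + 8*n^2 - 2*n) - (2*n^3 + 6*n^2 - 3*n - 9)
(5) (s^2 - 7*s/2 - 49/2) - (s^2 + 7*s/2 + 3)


(1) = -5.6*c^4 + 3.65*c^3 + 6.56*c^2 - 5.75*c + 6.02
(2) = 3.7584*r^5 + 35.2316*r^4 - 13.5712*r^3 - 9.4732*r^2 - 1.5004*r - 0.1952
(3) = -5*k^3 - 10*k^2 + 3
(4) = -5*n^3 + 2*n^2 + n + 9
(5) = -7*s - 55/2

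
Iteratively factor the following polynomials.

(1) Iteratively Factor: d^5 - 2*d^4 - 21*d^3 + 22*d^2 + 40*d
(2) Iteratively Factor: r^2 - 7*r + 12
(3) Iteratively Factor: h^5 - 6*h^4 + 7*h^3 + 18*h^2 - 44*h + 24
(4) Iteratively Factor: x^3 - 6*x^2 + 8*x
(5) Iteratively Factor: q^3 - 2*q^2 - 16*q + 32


(1) = (d + 4)*(d^4 - 6*d^3 + 3*d^2 + 10*d) = d*(d + 4)*(d^3 - 6*d^2 + 3*d + 10) = d*(d - 5)*(d + 4)*(d^2 - d - 2) = d*(d - 5)*(d - 2)*(d + 4)*(d + 1)
(2) = (r - 4)*(r - 3)
(3) = (h + 2)*(h^4 - 8*h^3 + 23*h^2 - 28*h + 12) = (h - 2)*(h + 2)*(h^3 - 6*h^2 + 11*h - 6) = (h - 2)*(h - 1)*(h + 2)*(h^2 - 5*h + 6) = (h - 3)*(h - 2)*(h - 1)*(h + 2)*(h - 2)
(4) = (x)*(x^2 - 6*x + 8) = x*(x - 2)*(x - 4)
(5) = (q - 4)*(q^2 + 2*q - 8) = (q - 4)*(q + 4)*(q - 2)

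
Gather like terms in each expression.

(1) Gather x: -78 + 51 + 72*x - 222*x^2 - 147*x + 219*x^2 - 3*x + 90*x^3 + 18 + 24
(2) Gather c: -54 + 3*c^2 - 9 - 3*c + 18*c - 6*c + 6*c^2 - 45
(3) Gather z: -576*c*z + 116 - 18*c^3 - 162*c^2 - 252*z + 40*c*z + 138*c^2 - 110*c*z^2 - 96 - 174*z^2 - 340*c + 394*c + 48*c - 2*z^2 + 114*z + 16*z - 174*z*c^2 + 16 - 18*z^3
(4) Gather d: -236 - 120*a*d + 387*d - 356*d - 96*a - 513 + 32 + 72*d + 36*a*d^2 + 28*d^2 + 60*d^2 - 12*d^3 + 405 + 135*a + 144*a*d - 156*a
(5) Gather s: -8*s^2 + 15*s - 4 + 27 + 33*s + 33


(1) = 90*x^3 - 3*x^2 - 78*x + 15
(2) = 9*c^2 + 9*c - 108
(3) = -18*c^3 - 24*c^2 + 102*c - 18*z^3 + z^2*(-110*c - 176) + z*(-174*c^2 - 536*c - 122) + 36
(4) = -117*a - 12*d^3 + d^2*(36*a + 88) + d*(24*a + 103) - 312
(5) = -8*s^2 + 48*s + 56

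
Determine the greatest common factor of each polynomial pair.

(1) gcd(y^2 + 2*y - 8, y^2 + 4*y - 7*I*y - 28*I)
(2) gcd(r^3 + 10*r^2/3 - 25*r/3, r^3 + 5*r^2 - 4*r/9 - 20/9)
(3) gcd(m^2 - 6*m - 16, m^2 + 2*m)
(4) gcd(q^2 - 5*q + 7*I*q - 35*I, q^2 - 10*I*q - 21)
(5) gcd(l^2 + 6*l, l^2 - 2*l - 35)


(1) = y + 4
(2) = r + 5
(3) = gcd((m - 8)*(m + 2), m*(m + 2)) = m + 2
(4) = gcd((q - 5)*(q + 7*I), (q - 7*I)*(q - 3*I)) = 1
(5) = 1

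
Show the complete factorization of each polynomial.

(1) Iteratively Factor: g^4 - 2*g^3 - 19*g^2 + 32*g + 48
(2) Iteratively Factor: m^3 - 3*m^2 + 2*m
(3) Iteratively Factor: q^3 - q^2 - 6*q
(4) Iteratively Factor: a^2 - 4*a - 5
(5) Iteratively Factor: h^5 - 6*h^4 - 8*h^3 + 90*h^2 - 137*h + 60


(1) = (g - 3)*(g^3 + g^2 - 16*g - 16) = (g - 3)*(g + 4)*(g^2 - 3*g - 4) = (g - 3)*(g + 1)*(g + 4)*(g - 4)
(2) = (m - 1)*(m^2 - 2*m) = m*(m - 1)*(m - 2)
(3) = (q + 2)*(q^2 - 3*q) = q*(q + 2)*(q - 3)
(4) = (a - 5)*(a + 1)
(5) = (h - 1)*(h^4 - 5*h^3 - 13*h^2 + 77*h - 60) = (h - 5)*(h - 1)*(h^3 - 13*h + 12) = (h - 5)*(h - 1)^2*(h^2 + h - 12) = (h - 5)*(h - 3)*(h - 1)^2*(h + 4)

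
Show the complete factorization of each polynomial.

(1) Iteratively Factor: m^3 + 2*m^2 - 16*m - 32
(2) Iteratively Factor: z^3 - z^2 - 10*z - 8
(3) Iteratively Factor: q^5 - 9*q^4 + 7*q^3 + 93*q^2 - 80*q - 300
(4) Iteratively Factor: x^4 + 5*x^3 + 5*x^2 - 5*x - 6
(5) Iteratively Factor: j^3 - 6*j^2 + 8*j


(1) = (m + 2)*(m^2 - 16) = (m + 2)*(m + 4)*(m - 4)
(2) = (z - 4)*(z^2 + 3*z + 2) = (z - 4)*(z + 2)*(z + 1)
(3) = (q - 5)*(q^4 - 4*q^3 - 13*q^2 + 28*q + 60) = (q - 5)*(q - 3)*(q^3 - q^2 - 16*q - 20) = (q - 5)*(q - 3)*(q + 2)*(q^2 - 3*q - 10) = (q - 5)*(q - 3)*(q + 2)^2*(q - 5)
(4) = (x - 1)*(x^3 + 6*x^2 + 11*x + 6) = (x - 1)*(x + 2)*(x^2 + 4*x + 3) = (x - 1)*(x + 1)*(x + 2)*(x + 3)
(5) = (j)*(j^2 - 6*j + 8) = j*(j - 4)*(j - 2)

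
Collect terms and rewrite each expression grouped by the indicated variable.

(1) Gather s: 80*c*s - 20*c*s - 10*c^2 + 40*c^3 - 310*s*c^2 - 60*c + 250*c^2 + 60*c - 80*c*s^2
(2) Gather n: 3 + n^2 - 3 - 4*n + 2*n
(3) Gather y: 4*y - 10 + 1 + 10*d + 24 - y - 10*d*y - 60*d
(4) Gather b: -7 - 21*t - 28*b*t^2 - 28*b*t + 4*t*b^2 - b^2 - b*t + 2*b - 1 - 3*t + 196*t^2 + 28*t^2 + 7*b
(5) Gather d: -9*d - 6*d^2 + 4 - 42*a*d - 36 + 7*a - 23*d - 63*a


(1) = 40*c^3 + 240*c^2 - 80*c*s^2 + s*(-310*c^2 + 60*c)
(2) = n^2 - 2*n
(3) = -50*d + y*(3 - 10*d) + 15
(4) = b^2*(4*t - 1) + b*(-28*t^2 - 29*t + 9) + 224*t^2 - 24*t - 8
(5) = -56*a - 6*d^2 + d*(-42*a - 32) - 32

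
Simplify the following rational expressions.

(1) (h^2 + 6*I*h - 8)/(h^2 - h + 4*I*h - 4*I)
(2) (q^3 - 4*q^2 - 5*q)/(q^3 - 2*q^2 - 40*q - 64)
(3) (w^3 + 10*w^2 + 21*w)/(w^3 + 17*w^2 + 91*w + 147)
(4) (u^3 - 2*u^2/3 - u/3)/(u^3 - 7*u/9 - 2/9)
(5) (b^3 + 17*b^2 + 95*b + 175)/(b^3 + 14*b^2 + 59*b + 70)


(1) = (h + 2*I)/(h - 1)
(2) = (q^3 - 4*q^2 - 5*q)/(q^3 - 2*q^2 - 40*q - 64)
(3) = w/(w + 7)
(4) = 3*u/(3*u + 2)
(5) = (b + 5)/(b + 2)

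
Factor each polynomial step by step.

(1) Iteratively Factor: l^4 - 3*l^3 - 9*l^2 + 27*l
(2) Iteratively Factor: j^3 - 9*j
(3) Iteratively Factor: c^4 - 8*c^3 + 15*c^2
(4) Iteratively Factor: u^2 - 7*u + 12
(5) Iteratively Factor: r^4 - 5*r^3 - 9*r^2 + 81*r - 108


(1) = (l + 3)*(l^3 - 6*l^2 + 9*l) = l*(l + 3)*(l^2 - 6*l + 9) = l*(l - 3)*(l + 3)*(l - 3)
(2) = (j - 3)*(j^2 + 3*j) = (j - 3)*(j + 3)*(j)
(3) = (c - 3)*(c^3 - 5*c^2) = (c - 5)*(c - 3)*(c^2) = c*(c - 5)*(c - 3)*(c)
(4) = (u - 3)*(u - 4)
(5) = (r - 3)*(r^3 - 2*r^2 - 15*r + 36) = (r - 3)^2*(r^2 + r - 12) = (r - 3)^2*(r + 4)*(r - 3)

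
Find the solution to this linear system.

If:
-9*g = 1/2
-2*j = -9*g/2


Then:
g = -1/18
j = -1/8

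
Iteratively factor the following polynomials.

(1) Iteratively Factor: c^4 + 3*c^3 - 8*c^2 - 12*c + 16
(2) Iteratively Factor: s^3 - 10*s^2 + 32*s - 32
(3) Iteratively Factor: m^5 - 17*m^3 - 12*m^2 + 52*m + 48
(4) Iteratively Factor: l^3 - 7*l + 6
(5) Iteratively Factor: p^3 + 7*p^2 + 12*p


(1) = (c - 2)*(c^3 + 5*c^2 + 2*c - 8) = (c - 2)*(c + 4)*(c^2 + c - 2) = (c - 2)*(c + 2)*(c + 4)*(c - 1)
(2) = (s - 4)*(s^2 - 6*s + 8) = (s - 4)^2*(s - 2)
(3) = (m + 1)*(m^4 - m^3 - 16*m^2 + 4*m + 48) = (m + 1)*(m + 2)*(m^3 - 3*m^2 - 10*m + 24) = (m + 1)*(m + 2)*(m + 3)*(m^2 - 6*m + 8) = (m - 4)*(m + 1)*(m + 2)*(m + 3)*(m - 2)
(4) = (l + 3)*(l^2 - 3*l + 2) = (l - 2)*(l + 3)*(l - 1)
(5) = (p + 3)*(p^2 + 4*p) = (p + 3)*(p + 4)*(p)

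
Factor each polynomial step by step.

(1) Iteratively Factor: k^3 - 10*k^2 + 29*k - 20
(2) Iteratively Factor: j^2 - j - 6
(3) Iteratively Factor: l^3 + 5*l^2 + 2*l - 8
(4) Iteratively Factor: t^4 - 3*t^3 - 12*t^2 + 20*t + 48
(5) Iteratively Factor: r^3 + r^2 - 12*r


(1) = (k - 4)*(k^2 - 6*k + 5) = (k - 5)*(k - 4)*(k - 1)
(2) = (j + 2)*(j - 3)
(3) = (l + 4)*(l^2 + l - 2) = (l + 2)*(l + 4)*(l - 1)
(4) = (t + 2)*(t^3 - 5*t^2 - 2*t + 24) = (t - 3)*(t + 2)*(t^2 - 2*t - 8) = (t - 3)*(t + 2)^2*(t - 4)
(5) = (r + 4)*(r^2 - 3*r) = r*(r + 4)*(r - 3)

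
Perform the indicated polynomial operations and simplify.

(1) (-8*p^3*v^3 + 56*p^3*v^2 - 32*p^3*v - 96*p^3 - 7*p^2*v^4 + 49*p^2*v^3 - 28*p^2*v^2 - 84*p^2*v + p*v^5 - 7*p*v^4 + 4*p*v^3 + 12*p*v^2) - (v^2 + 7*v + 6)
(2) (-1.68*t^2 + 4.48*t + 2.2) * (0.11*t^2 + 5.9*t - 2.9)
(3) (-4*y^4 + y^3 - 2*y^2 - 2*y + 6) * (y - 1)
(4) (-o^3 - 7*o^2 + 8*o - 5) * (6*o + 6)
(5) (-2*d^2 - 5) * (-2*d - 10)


(1) = -8*p^3*v^3 + 56*p^3*v^2 - 32*p^3*v - 96*p^3 - 7*p^2*v^4 + 49*p^2*v^3 - 28*p^2*v^2 - 84*p^2*v + p*v^5 - 7*p*v^4 + 4*p*v^3 + 12*p*v^2 - v^2 - 7*v - 6
(2) = -0.1848*t^4 - 9.4192*t^3 + 31.546*t^2 - 0.012*t - 6.38
(3) = -4*y^5 + 5*y^4 - 3*y^3 + 8*y - 6
(4) = -6*o^4 - 48*o^3 + 6*o^2 + 18*o - 30
(5) = 4*d^3 + 20*d^2 + 10*d + 50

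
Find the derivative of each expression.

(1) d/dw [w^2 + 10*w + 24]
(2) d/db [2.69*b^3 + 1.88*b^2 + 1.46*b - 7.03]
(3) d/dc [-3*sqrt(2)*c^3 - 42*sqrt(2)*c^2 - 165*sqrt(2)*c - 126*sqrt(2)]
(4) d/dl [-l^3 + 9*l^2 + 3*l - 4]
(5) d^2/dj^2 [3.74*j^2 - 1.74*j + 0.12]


(1) = 2*w + 10
(2) = 8.07*b^2 + 3.76*b + 1.46
(3) = sqrt(2)*(-9*c^2 - 84*c - 165)
(4) = -3*l^2 + 18*l + 3
(5) = 7.48000000000000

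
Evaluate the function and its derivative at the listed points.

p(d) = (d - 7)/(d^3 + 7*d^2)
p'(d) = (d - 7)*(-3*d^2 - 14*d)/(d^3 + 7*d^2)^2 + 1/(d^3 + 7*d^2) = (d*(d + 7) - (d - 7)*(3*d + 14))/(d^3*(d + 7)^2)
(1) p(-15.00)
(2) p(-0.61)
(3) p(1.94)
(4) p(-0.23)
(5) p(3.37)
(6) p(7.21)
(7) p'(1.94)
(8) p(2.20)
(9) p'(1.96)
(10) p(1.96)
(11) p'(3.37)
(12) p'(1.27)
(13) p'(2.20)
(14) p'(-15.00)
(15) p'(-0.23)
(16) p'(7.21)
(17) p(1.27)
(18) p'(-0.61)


(1) = 0.01
(2) = -3.20
(3) = -0.15
(4) = -20.19
(5) = -0.03
(6) = 0.00
(7) = 0.20
(8) = -0.11
(9) = 0.19
(10) = -0.15
(11) = 0.03
(12) = 0.80
(13) = 0.13
(14) = 0.00
(15) = -169.77
(16) = 0.00
(17) = -0.43
(18) = -9.57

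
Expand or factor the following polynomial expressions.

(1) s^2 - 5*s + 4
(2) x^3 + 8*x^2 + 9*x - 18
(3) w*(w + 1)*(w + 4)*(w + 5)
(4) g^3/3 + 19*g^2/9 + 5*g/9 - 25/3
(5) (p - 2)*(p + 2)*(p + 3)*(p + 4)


(1) = (s - 4)*(s - 1)
(2) = (x - 1)*(x + 3)*(x + 6)
(3) = w^4 + 10*w^3 + 29*w^2 + 20*w
(4) = (g/3 + 1)*(g - 5/3)*(g + 5)
(5) = p^4 + 7*p^3 + 8*p^2 - 28*p - 48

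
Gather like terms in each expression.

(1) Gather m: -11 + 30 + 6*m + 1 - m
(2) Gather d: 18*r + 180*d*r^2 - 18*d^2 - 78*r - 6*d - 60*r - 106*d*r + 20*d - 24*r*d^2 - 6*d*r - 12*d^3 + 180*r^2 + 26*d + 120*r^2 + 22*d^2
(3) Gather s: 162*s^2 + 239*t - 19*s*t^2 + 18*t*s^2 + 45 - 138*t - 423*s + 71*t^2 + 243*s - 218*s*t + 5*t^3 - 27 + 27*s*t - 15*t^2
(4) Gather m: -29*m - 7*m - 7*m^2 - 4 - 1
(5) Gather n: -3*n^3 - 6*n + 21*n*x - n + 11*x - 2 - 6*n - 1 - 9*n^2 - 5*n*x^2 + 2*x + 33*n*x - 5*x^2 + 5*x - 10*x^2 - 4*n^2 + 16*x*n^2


(1) = 5*m + 20
(2) = -12*d^3 + d^2*(4 - 24*r) + d*(180*r^2 - 112*r + 40) + 300*r^2 - 120*r
(3) = s^2*(18*t + 162) + s*(-19*t^2 - 191*t - 180) + 5*t^3 + 56*t^2 + 101*t + 18
(4) = -7*m^2 - 36*m - 5
(5) = -3*n^3 + n^2*(16*x - 13) + n*(-5*x^2 + 54*x - 13) - 15*x^2 + 18*x - 3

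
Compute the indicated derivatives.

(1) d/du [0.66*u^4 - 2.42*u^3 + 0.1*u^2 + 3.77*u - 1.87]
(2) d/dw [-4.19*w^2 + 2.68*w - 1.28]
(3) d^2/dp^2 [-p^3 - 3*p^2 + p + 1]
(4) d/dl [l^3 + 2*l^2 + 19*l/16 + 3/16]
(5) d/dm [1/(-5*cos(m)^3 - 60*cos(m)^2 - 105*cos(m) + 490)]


(1) = 2.64*u^3 - 7.26*u^2 + 0.2*u + 3.77
(2) = 2.68 - 8.38*w
(3) = -6*p - 6
(4) = 3*l^2 + 4*l + 19/16
(5) = 3*(sin(m)^2 - 8*cos(m) - 8)*sin(m)/(5*(cos(m) - 2)^2*(cos(m) + 7)^4)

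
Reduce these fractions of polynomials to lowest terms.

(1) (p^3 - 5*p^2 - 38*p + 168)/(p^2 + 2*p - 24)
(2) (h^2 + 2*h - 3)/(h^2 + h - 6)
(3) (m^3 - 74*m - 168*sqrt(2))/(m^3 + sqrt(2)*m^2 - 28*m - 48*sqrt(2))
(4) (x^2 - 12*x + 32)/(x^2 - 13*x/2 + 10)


(1) = p - 7
(2) = (h - 1)/(h - 2)
(3) = (m^2 - 3*sqrt(2)*m - 56)/(m^2 - 2*sqrt(2)*m - 16)
(4) = (2*x - 16)/(2*x - 5)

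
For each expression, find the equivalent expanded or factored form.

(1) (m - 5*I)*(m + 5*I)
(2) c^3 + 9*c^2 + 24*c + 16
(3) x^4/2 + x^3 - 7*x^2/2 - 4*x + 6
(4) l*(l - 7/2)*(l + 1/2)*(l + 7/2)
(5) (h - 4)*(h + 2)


(1) = m^2 + 25
(2) = (c + 1)*(c + 4)^2
(3) = (x/2 + 1)*(x - 2)*(x - 1)*(x + 3)
(4) = l^4 + l^3/2 - 49*l^2/4 - 49*l/8
(5) = h^2 - 2*h - 8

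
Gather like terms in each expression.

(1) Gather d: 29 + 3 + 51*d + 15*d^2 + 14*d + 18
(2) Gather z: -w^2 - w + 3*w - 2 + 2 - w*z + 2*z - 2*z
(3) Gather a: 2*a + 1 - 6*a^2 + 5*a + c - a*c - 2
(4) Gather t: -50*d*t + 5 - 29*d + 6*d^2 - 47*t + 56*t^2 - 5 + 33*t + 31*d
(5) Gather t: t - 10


(1) = 15*d^2 + 65*d + 50
(2) = -w^2 - w*z + 2*w
(3) = -6*a^2 + a*(7 - c) + c - 1
(4) = 6*d^2 + 2*d + 56*t^2 + t*(-50*d - 14)
(5) = t - 10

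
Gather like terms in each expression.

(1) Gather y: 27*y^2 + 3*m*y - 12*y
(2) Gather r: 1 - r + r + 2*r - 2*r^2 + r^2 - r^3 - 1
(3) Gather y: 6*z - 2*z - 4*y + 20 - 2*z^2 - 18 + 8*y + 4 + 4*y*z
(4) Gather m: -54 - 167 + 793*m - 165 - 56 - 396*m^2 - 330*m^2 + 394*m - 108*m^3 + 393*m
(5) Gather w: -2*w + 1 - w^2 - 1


(1) = 27*y^2 + y*(3*m - 12)
(2) = -r^3 - r^2 + 2*r
(3) = y*(4*z + 4) - 2*z^2 + 4*z + 6
(4) = -108*m^3 - 726*m^2 + 1580*m - 442
(5) = -w^2 - 2*w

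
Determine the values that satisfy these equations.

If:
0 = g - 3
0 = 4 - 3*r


Then:
g = 3
r = 4/3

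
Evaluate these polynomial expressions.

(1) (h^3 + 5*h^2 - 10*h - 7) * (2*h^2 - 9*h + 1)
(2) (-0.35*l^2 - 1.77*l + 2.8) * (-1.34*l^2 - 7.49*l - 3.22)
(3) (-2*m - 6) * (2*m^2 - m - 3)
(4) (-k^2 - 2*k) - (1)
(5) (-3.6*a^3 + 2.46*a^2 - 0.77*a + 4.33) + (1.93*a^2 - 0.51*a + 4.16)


(1) = 2*h^5 + h^4 - 64*h^3 + 81*h^2 + 53*h - 7
(2) = 0.469*l^4 + 4.9933*l^3 + 10.6323*l^2 - 15.2726*l - 9.016
(3) = -4*m^3 - 10*m^2 + 12*m + 18
(4) = -k^2 - 2*k - 1
(5) = -3.6*a^3 + 4.39*a^2 - 1.28*a + 8.49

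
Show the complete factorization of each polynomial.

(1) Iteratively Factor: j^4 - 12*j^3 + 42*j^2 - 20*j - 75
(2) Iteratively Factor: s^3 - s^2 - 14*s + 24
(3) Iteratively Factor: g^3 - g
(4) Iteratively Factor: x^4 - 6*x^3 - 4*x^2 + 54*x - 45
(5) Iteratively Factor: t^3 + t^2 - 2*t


(1) = (j - 5)*(j^3 - 7*j^2 + 7*j + 15) = (j - 5)^2*(j^2 - 2*j - 3) = (j - 5)^2*(j + 1)*(j - 3)
(2) = (s + 4)*(s^2 - 5*s + 6) = (s - 2)*(s + 4)*(s - 3)
(3) = (g + 1)*(g^2 - g) = g*(g + 1)*(g - 1)
(4) = (x + 3)*(x^3 - 9*x^2 + 23*x - 15) = (x - 3)*(x + 3)*(x^2 - 6*x + 5) = (x - 3)*(x - 1)*(x + 3)*(x - 5)
(5) = (t)*(t^2 + t - 2) = t*(t - 1)*(t + 2)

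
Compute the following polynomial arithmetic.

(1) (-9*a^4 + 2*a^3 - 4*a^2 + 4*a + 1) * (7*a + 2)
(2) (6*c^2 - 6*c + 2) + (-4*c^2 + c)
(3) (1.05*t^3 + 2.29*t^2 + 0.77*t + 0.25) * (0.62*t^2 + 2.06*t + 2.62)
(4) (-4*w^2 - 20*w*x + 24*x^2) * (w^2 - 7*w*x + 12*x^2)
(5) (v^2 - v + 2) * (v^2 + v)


(1) = -63*a^5 - 4*a^4 - 24*a^3 + 20*a^2 + 15*a + 2
(2) = 2*c^2 - 5*c + 2
(3) = 0.651*t^5 + 3.5828*t^4 + 7.9458*t^3 + 7.741*t^2 + 2.5324*t + 0.655
(4) = -4*w^4 + 8*w^3*x + 116*w^2*x^2 - 408*w*x^3 + 288*x^4
(5) = v^4 + v^2 + 2*v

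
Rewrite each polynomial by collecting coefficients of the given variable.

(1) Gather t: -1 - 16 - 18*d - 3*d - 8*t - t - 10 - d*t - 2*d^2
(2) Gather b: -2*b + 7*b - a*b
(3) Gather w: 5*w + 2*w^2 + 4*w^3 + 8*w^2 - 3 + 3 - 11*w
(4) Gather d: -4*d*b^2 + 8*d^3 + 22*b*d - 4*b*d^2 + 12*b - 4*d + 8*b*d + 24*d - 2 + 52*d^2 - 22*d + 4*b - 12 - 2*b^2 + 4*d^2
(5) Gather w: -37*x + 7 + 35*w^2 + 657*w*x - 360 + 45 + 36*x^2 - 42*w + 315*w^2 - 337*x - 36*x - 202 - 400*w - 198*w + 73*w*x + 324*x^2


(1) = -2*d^2 - 21*d + t*(-d - 9) - 27
(2) = b*(5 - a)
(3) = 4*w^3 + 10*w^2 - 6*w
(4) = -2*b^2 + 16*b + 8*d^3 + d^2*(56 - 4*b) + d*(-4*b^2 + 30*b - 2) - 14
(5) = 350*w^2 + w*(730*x - 640) + 360*x^2 - 410*x - 510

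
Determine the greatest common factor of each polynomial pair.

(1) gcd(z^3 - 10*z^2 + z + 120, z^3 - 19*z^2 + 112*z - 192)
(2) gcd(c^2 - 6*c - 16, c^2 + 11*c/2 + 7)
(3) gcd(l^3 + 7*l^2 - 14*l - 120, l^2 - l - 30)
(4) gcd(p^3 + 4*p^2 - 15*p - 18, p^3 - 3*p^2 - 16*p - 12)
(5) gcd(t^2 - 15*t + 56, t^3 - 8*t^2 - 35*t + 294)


(1) = z - 8
(2) = c + 2
(3) = l + 5
(4) = p + 1
(5) = gcd((t - 8)*(t - 7), (t - 7)^2*(t + 6)) = t - 7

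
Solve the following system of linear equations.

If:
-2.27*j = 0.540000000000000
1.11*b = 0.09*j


Then:
b = -0.02
j = -0.24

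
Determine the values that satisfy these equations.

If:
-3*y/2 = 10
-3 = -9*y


Then:
No Solution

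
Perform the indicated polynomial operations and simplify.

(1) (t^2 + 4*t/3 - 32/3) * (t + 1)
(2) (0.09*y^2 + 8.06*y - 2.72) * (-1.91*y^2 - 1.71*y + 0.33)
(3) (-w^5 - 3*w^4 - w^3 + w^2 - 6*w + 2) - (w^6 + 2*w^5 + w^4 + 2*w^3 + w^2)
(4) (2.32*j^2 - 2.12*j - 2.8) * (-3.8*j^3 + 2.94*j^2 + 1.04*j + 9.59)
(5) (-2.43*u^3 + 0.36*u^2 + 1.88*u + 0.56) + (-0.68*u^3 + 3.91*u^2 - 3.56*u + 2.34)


(1) = t^3 + 7*t^2/3 - 28*t/3 - 32/3
(2) = -0.1719*y^4 - 15.5485*y^3 - 8.5577*y^2 + 7.311*y - 0.8976
(3) = -w^6 - 3*w^5 - 4*w^4 - 3*w^3 - 6*w + 2
(4) = -8.816*j^5 + 14.8768*j^4 + 6.82*j^3 + 11.812*j^2 - 23.2428*j - 26.852
(5) = -3.11*u^3 + 4.27*u^2 - 1.68*u + 2.9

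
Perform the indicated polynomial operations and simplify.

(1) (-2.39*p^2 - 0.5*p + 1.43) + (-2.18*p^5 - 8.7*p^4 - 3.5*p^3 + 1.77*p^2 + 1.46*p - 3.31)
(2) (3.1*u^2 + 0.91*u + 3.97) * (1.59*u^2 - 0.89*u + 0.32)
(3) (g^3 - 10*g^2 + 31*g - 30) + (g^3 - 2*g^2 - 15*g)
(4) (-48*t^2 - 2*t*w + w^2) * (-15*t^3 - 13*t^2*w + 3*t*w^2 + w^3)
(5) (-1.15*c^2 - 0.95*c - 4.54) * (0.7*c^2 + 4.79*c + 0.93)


(1) = -2.18*p^5 - 8.7*p^4 - 3.5*p^3 - 0.62*p^2 + 0.96*p - 1.88
(2) = 4.929*u^4 - 1.3121*u^3 + 6.4944*u^2 - 3.2421*u + 1.2704
(3) = 2*g^3 - 12*g^2 + 16*g - 30
(4) = 720*t^5 + 654*t^4*w - 133*t^3*w^2 - 67*t^2*w^3 + t*w^4 + w^5
(5) = -0.805*c^4 - 6.1735*c^3 - 8.798*c^2 - 22.6301*c - 4.2222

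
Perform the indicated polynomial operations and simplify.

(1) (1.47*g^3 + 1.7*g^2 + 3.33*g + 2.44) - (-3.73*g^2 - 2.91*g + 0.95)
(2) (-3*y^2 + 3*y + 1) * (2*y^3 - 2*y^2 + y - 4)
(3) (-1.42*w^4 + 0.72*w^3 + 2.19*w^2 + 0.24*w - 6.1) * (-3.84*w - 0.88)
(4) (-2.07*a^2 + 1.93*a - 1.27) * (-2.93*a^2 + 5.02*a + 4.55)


(1) = 1.47*g^3 + 5.43*g^2 + 6.24*g + 1.49
(2) = -6*y^5 + 12*y^4 - 7*y^3 + 13*y^2 - 11*y - 4
(3) = 5.4528*w^5 - 1.5152*w^4 - 9.0432*w^3 - 2.8488*w^2 + 23.2128*w + 5.368
(4) = 6.0651*a^4 - 16.0463*a^3 + 3.9912*a^2 + 2.4061*a - 5.7785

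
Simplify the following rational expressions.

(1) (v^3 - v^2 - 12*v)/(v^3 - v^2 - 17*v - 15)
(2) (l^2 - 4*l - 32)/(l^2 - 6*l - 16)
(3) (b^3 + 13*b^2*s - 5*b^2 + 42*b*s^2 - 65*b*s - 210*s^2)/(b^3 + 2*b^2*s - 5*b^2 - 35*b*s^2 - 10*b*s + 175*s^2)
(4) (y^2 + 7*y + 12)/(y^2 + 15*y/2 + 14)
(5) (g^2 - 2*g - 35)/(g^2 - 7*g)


(1) = (v^2 - 4*v)/(v^2 - 4*v - 5)
(2) = (l + 4)/(l + 2)
(3) = (-b - 6*s)/(-b + 5*s)
(4) = (2*y + 6)/(2*y + 7)
(5) = (g + 5)/g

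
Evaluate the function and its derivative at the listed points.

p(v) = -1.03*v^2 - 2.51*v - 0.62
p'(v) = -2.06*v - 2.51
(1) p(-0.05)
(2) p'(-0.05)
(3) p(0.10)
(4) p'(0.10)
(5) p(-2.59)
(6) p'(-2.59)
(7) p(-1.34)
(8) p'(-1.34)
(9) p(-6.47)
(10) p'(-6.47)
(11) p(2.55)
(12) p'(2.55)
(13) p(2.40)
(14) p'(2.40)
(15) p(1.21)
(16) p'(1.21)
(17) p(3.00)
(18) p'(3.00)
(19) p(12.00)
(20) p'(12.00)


(1) = -0.50
(2) = -2.41
(3) = -0.88
(4) = -2.72
(5) = -1.03
(6) = 2.83
(7) = 0.89
(8) = 0.25
(9) = -27.50
(10) = 10.82
(11) = -13.72
(12) = -7.76
(13) = -12.58
(14) = -7.45
(15) = -5.17
(16) = -5.00
(17) = -17.42
(18) = -8.69
(19) = -179.06
(20) = -27.23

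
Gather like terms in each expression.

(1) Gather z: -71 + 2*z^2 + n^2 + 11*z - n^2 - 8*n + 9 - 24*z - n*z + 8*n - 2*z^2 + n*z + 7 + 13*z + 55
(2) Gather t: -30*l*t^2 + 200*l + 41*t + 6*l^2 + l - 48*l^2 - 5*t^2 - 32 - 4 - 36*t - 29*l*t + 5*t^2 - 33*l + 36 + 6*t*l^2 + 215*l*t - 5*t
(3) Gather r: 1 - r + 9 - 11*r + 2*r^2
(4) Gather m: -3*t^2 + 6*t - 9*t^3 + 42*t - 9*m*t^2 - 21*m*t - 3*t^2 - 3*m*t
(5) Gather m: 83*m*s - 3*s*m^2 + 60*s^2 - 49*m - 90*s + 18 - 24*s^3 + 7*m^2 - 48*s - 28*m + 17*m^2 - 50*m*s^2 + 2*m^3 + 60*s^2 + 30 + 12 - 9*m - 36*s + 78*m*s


(1) = 0
(2) = -42*l^2 - 30*l*t^2 + 168*l + t*(6*l^2 + 186*l)
(3) = 2*r^2 - 12*r + 10
(4) = m*(-9*t^2 - 24*t) - 9*t^3 - 6*t^2 + 48*t
(5) = 2*m^3 + m^2*(24 - 3*s) + m*(-50*s^2 + 161*s - 86) - 24*s^3 + 120*s^2 - 174*s + 60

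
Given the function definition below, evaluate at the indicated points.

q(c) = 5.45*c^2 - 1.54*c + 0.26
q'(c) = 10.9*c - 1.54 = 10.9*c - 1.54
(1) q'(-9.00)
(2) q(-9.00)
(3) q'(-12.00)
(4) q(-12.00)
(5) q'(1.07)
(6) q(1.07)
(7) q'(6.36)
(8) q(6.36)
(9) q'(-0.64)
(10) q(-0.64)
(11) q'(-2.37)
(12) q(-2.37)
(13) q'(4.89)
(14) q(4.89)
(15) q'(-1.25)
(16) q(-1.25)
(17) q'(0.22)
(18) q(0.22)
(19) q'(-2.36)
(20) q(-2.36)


(1) = -99.64
(2) = 455.57
(3) = -132.34
(4) = 803.54
(5) = 10.12
(6) = 4.85
(7) = 67.78
(8) = 210.92
(9) = -8.52
(10) = 3.48
(11) = -27.37
(12) = 34.52
(13) = 51.76
(14) = 123.05
(15) = -15.16
(16) = 10.70
(17) = 0.86
(18) = 0.18
(19) = -27.26
(20) = 34.25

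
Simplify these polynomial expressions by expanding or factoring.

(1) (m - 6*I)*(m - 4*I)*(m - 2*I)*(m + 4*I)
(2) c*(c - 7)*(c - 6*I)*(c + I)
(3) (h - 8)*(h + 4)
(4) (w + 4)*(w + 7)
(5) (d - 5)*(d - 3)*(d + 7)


(1) = m^4 - 8*I*m^3 + 4*m^2 - 128*I*m - 192
(2) = c^4 - 7*c^3 - 5*I*c^3 + 6*c^2 + 35*I*c^2 - 42*c
(3) = h^2 - 4*h - 32
(4) = w^2 + 11*w + 28
(5) = d^3 - d^2 - 41*d + 105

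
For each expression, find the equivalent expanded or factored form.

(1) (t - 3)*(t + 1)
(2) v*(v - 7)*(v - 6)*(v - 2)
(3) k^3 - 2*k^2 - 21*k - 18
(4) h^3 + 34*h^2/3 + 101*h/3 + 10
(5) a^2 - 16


(1) = t^2 - 2*t - 3
(2) = v^4 - 15*v^3 + 68*v^2 - 84*v
(3) = (k - 6)*(k + 1)*(k + 3)
(4) = (h + 1/3)*(h + 5)*(h + 6)
(5) = (a - 4)*(a + 4)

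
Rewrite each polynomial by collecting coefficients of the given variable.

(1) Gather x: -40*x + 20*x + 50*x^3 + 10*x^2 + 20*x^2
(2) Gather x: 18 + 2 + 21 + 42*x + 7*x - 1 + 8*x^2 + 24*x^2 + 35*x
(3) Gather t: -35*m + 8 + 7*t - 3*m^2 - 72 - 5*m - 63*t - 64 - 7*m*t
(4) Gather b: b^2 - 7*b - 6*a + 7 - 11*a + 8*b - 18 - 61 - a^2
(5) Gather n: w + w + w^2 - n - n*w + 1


(1) = 50*x^3 + 30*x^2 - 20*x
(2) = 32*x^2 + 84*x + 40
(3) = -3*m^2 - 40*m + t*(-7*m - 56) - 128
(4) = -a^2 - 17*a + b^2 + b - 72
(5) = n*(-w - 1) + w^2 + 2*w + 1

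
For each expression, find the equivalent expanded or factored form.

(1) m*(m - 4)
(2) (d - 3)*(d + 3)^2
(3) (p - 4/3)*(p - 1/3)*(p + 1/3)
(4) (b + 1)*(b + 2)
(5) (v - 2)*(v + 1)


(1) = m^2 - 4*m
(2) = d^3 + 3*d^2 - 9*d - 27
(3) = p^3 - 4*p^2/3 - p/9 + 4/27
(4) = b^2 + 3*b + 2
(5) = v^2 - v - 2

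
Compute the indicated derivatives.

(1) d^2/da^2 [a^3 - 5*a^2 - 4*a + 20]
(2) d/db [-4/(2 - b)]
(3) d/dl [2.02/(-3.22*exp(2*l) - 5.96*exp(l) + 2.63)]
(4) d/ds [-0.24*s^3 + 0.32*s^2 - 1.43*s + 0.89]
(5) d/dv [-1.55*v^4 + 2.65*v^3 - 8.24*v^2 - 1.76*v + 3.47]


(1) = 6*a - 10
(2) = -4/(b - 2)^2
(3) = (13.0088*exp(l) + 12.0392)*exp(l)/(3.22*exp(2*l) + 5.96*exp(l) - 2.63)^2
(4) = -0.72*s^2 + 0.64*s - 1.43
(5) = -6.2*v^3 + 7.95*v^2 - 16.48*v - 1.76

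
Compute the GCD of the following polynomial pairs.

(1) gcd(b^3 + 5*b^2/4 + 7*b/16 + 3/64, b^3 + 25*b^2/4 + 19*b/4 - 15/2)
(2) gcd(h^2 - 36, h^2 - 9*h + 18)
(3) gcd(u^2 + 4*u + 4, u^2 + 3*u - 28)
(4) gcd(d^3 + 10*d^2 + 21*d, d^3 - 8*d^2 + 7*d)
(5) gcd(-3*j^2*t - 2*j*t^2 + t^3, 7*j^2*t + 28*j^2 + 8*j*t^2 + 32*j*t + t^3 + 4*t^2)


(1) = gcd((b + 1/4)^2*(b + 3/4), (b - 3/4)*(b + 2)*(b + 5)) = 1
(2) = gcd((h - 6)*(h + 6), (h - 6)*(h - 3)) = h - 6
(3) = 1
(4) = d
(5) = j + t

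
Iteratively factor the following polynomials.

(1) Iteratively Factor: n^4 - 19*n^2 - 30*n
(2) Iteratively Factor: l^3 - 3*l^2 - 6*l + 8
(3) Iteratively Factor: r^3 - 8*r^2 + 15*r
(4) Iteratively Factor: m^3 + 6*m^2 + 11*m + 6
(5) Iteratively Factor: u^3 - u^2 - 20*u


(1) = (n - 5)*(n^3 + 5*n^2 + 6*n) = n*(n - 5)*(n^2 + 5*n + 6) = n*(n - 5)*(n + 2)*(n + 3)
(2) = (l - 4)*(l^2 + l - 2) = (l - 4)*(l + 2)*(l - 1)
(3) = (r)*(r^2 - 8*r + 15) = r*(r - 5)*(r - 3)
(4) = (m + 1)*(m^2 + 5*m + 6) = (m + 1)*(m + 3)*(m + 2)
(5) = (u - 5)*(u^2 + 4*u) = u*(u - 5)*(u + 4)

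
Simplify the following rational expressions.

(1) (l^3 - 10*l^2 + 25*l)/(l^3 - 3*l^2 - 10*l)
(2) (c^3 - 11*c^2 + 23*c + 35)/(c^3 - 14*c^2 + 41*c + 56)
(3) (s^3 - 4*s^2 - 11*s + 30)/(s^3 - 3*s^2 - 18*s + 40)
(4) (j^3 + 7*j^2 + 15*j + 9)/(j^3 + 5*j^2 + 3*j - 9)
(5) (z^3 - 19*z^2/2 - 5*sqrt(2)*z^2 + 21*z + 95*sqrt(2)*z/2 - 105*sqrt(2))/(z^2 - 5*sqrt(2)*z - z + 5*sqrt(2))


(1) = (l - 5)/(l + 2)
(2) = (c - 5)/(c - 8)
(3) = (s + 3)/(s + 4)
(4) = (j + 1)/(j - 1)
(5) = (2*z^2 - 19*z + 42)/(2*z - 2)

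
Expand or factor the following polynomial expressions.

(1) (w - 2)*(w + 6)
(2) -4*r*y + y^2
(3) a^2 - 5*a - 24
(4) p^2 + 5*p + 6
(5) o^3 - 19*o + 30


(1) = w^2 + 4*w - 12
(2) = y*(-4*r + y)
(3) = (a - 8)*(a + 3)
(4) = (p + 2)*(p + 3)
(5) = (o - 3)*(o - 2)*(o + 5)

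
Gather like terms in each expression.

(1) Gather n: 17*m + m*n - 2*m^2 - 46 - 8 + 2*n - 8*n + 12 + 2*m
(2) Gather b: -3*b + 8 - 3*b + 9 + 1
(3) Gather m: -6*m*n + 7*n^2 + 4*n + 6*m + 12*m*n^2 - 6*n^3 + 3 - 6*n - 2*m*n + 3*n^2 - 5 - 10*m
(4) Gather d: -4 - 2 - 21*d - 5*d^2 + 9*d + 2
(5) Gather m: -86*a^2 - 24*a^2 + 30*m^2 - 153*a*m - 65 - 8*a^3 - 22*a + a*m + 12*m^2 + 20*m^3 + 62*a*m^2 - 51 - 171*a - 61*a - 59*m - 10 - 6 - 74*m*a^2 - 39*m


(1) = -2*m^2 + 19*m + n*(m - 6) - 42
(2) = 18 - 6*b
(3) = m*(12*n^2 - 8*n - 4) - 6*n^3 + 10*n^2 - 2*n - 2
(4) = -5*d^2 - 12*d - 4
(5) = -8*a^3 - 110*a^2 - 254*a + 20*m^3 + m^2*(62*a + 42) + m*(-74*a^2 - 152*a - 98) - 132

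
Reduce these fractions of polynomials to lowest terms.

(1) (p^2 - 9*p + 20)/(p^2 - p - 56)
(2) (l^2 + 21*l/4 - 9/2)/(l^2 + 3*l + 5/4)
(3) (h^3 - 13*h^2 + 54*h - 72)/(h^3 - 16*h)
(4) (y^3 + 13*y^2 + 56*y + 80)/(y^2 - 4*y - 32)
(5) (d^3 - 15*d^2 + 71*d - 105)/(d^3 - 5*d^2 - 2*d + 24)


(1) = (p^2 - 9*p + 20)/(p^2 - p - 56)
(2) = (4*l^2 + 21*l - 18)/(4*l^2 + 12*l + 5)
(3) = (h^2 - 9*h + 18)/(h^2 + 4*h)
(4) = (y^2 + 9*y + 20)/(y - 8)
(5) = (d^2 - 12*d + 35)/(d^2 - 2*d - 8)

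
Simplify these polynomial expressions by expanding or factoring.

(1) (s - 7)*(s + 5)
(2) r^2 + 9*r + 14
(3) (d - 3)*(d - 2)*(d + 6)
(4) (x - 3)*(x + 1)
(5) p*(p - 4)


(1) = s^2 - 2*s - 35
(2) = (r + 2)*(r + 7)
(3) = d^3 + d^2 - 24*d + 36
(4) = x^2 - 2*x - 3
(5) = p^2 - 4*p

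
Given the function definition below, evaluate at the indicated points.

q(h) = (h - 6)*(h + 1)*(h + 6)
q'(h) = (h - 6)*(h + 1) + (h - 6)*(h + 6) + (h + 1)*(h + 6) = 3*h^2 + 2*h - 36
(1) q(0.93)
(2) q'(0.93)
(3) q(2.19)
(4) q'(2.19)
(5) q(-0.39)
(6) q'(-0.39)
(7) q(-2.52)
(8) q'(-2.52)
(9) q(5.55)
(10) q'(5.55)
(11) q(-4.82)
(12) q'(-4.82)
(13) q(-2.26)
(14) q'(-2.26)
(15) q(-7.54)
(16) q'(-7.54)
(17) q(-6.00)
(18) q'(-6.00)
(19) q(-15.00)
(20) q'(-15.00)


(1) = -67.81
(2) = -31.55
(3) = -99.54
(4) = -17.23
(5) = -21.87
(6) = -36.32
(7) = 45.07
(8) = -21.99
(9) = -34.04
(10) = 67.51
(11) = 48.77
(12) = 24.06
(13) = 38.92
(14) = -25.20
(15) = -136.37
(16) = 119.47
(17) = 0.00
(18) = 60.00
(19) = -2646.00
(20) = 609.00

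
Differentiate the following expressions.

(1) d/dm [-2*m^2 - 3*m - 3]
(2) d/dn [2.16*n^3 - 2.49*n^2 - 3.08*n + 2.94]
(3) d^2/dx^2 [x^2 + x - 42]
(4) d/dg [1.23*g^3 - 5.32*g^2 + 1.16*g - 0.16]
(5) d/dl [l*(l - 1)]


(1) = -4*m - 3
(2) = 6.48*n^2 - 4.98*n - 3.08
(3) = 2
(4) = 3.69*g^2 - 10.64*g + 1.16
(5) = 2*l - 1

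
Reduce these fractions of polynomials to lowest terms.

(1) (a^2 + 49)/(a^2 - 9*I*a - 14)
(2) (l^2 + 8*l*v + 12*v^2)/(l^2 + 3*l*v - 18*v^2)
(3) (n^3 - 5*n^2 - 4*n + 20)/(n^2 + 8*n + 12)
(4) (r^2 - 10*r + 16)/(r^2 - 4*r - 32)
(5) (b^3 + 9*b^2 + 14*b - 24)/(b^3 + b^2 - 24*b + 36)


(1) = (a + 7*I)/(a - 2*I)
(2) = (-l - 2*v)/(-l + 3*v)
(3) = (n^2 - 7*n + 10)/(n + 6)
(4) = (r - 2)/(r + 4)
(5) = (b^2 + 3*b - 4)/(b^2 - 5*b + 6)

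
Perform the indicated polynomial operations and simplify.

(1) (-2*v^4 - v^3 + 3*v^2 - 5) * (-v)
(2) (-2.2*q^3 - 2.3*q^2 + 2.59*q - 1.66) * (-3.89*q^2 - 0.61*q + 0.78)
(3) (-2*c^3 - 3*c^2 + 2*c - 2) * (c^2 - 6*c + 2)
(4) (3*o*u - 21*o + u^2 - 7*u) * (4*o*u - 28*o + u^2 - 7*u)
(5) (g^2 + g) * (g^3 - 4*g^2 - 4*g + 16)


(1) = 2*v^5 + v^4 - 3*v^3 + 5*v
(2) = 8.558*q^5 + 10.289*q^4 - 10.3881*q^3 + 3.0835*q^2 + 3.0328*q - 1.2948
(3) = -2*c^5 + 9*c^4 + 16*c^3 - 20*c^2 + 16*c - 4
(4) = 12*o^2*u^2 - 168*o^2*u + 588*o^2 + 7*o*u^3 - 98*o*u^2 + 343*o*u + u^4 - 14*u^3 + 49*u^2
(5) = g^5 - 3*g^4 - 8*g^3 + 12*g^2 + 16*g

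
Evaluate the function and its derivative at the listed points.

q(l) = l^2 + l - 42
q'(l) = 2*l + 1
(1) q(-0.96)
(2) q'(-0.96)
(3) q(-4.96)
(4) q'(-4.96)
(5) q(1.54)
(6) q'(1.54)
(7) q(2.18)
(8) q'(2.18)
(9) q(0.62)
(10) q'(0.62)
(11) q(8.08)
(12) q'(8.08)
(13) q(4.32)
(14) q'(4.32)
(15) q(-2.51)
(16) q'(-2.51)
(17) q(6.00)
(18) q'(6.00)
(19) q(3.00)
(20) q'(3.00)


(1) = -42.04
(2) = -0.92
(3) = -22.36
(4) = -8.92
(5) = -38.09
(6) = 4.08
(7) = -35.07
(8) = 5.36
(9) = -41.00
(10) = 2.24
(11) = 31.37
(12) = 17.16
(13) = -19.02
(14) = 9.64
(15) = -38.21
(16) = -4.02
(17) = 0.00
(18) = 13.00
(19) = -30.00
(20) = 7.00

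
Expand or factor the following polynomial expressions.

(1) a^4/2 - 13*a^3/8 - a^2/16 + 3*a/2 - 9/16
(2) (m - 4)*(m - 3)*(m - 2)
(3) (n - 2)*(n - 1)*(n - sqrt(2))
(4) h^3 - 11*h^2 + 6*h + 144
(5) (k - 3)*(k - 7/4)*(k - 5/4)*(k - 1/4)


(1) = (a/2 + 1/2)*(a - 3)*(a - 3/4)*(a - 1/2)
(2) = m^3 - 9*m^2 + 26*m - 24
(3) = n^3 - 3*n^2 - sqrt(2)*n^2 + 2*n + 3*sqrt(2)*n - 2*sqrt(2)
(4) = (h - 8)*(h - 6)*(h + 3)
(5) = k^4 - 25*k^3/4 + 203*k^2/16 - 599*k/64 + 105/64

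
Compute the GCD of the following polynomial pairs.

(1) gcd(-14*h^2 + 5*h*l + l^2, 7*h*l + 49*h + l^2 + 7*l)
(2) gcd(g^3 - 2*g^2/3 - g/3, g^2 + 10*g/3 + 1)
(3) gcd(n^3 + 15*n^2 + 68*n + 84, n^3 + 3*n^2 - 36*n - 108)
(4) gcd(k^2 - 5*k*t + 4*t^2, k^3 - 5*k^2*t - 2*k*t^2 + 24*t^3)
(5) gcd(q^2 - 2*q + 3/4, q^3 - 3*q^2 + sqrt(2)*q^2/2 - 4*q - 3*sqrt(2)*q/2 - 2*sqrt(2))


(1) = 7*h + l
(2) = g + 1/3
(3) = n + 6
(4) = gcd((k - 4*t)*(k - t), (k - 4*t)*(k - 3*t)*(k + 2*t)) = -k + 4*t
(5) = 1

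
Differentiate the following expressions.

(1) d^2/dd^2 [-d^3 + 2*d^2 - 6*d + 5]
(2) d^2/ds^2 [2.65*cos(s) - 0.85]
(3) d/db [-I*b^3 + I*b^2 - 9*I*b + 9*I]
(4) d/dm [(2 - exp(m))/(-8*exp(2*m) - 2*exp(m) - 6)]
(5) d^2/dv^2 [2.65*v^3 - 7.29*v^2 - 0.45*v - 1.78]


(1) = 4 - 6*d
(2) = -2.65*cos(s)
(3) = I*(-3*b^2 + 2*b - 9)
(4) = (-(exp(m) - 2)*(8*exp(m) + 1) + 4*exp(2*m) + exp(m) + 3)*exp(m)/(2*(4*exp(2*m) + exp(m) + 3)^2)
(5) = 15.9*v - 14.58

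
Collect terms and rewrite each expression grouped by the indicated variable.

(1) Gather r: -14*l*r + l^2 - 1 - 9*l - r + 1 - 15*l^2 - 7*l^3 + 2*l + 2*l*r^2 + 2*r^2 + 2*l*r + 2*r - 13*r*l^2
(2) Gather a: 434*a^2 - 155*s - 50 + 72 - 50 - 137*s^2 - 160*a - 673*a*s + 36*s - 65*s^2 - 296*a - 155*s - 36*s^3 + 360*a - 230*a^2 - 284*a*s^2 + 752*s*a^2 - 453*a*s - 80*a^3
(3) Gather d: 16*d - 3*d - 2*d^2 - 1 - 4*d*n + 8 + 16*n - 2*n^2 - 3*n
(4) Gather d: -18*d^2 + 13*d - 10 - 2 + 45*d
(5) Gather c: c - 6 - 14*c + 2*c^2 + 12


(1) = -7*l^3 - 14*l^2 - 7*l + r^2*(2*l + 2) + r*(-13*l^2 - 12*l + 1)
(2) = -80*a^3 + a^2*(752*s + 204) + a*(-284*s^2 - 1126*s - 96) - 36*s^3 - 202*s^2 - 274*s - 28
(3) = -2*d^2 + d*(13 - 4*n) - 2*n^2 + 13*n + 7
(4) = -18*d^2 + 58*d - 12
(5) = 2*c^2 - 13*c + 6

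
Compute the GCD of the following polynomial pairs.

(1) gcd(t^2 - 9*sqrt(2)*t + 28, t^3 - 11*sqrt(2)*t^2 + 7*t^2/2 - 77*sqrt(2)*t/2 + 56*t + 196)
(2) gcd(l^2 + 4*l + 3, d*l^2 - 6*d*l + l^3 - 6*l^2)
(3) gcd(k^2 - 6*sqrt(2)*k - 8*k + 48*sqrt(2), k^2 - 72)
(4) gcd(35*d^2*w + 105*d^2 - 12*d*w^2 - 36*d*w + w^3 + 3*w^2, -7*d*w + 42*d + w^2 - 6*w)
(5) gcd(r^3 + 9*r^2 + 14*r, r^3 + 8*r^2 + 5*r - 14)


(1) = gcd((t - 7*sqrt(2))*(t - 2*sqrt(2)), (t + 7/2)*(t - 7*sqrt(2))*(t - 4*sqrt(2))) = t - 7*sqrt(2)
(2) = 1
(3) = gcd((k - 8)*(k - 6*sqrt(2)), (k - 6*sqrt(2))*(k + 6*sqrt(2))) = k - 6*sqrt(2)
(4) = -7*d + w
(5) = gcd(r*(r + 2)*(r + 7), (r - 1)*(r + 2)*(r + 7)) = r^2 + 9*r + 14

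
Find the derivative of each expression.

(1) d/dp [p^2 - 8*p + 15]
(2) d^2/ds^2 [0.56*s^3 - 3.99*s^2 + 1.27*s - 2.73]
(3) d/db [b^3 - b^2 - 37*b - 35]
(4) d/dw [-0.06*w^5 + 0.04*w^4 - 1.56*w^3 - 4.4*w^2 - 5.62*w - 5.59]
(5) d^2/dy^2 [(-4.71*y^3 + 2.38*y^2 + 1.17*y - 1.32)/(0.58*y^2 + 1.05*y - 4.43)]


(1) = 2*p - 8
(2) = 3.36*s - 7.98
(3) = 3*b^2 - 2*b - 37
(4) = -0.3*w^4 + 0.16*w^3 - 4.68*w^2 - 8.8*w - 5.62
(5) = (-36.700962*y^3 + 165.478134*y^2 - 541.385766*y + 94.605218)/(0.195112*y^6 + 1.05966*y^5 - 2.552406*y^4 - 15.029595*y^3 + 19.495101*y^2 + 61.818435*y - 86.938307)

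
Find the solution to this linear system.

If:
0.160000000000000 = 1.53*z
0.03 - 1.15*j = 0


Then:
j = 0.03
z = 0.10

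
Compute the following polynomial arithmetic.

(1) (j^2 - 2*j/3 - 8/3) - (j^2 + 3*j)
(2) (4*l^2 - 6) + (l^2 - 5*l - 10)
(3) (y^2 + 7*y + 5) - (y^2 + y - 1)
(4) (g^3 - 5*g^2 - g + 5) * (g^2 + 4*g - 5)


(1) = -11*j/3 - 8/3
(2) = 5*l^2 - 5*l - 16
(3) = 6*y + 6
(4) = g^5 - g^4 - 26*g^3 + 26*g^2 + 25*g - 25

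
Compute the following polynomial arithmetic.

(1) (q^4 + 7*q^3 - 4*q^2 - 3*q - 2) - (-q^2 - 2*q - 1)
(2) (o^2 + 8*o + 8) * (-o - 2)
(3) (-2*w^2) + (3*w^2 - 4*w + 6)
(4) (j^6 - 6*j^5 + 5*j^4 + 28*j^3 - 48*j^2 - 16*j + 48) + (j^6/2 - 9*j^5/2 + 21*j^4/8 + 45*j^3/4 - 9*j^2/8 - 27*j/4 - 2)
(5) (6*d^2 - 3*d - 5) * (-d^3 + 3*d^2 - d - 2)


(1) = q^4 + 7*q^3 - 3*q^2 - q - 1
(2) = -o^3 - 10*o^2 - 24*o - 16
(3) = w^2 - 4*w + 6
(4) = 3*j^6/2 - 21*j^5/2 + 61*j^4/8 + 157*j^3/4 - 393*j^2/8 - 91*j/4 + 46
(5) = -6*d^5 + 21*d^4 - 10*d^3 - 24*d^2 + 11*d + 10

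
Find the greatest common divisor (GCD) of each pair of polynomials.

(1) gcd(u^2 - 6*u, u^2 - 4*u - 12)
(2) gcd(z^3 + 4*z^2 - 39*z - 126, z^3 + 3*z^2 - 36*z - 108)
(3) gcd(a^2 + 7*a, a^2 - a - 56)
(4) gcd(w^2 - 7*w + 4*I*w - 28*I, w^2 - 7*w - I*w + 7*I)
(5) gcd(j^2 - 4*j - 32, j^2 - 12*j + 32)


(1) = gcd(u*(u - 6), (u - 6)*(u + 2)) = u - 6
(2) = gcd((z - 6)*(z + 3)*(z + 7), (z - 6)*(z + 3)*(z + 6)) = z^2 - 3*z - 18
(3) = a + 7
(4) = w - 7
(5) = j - 8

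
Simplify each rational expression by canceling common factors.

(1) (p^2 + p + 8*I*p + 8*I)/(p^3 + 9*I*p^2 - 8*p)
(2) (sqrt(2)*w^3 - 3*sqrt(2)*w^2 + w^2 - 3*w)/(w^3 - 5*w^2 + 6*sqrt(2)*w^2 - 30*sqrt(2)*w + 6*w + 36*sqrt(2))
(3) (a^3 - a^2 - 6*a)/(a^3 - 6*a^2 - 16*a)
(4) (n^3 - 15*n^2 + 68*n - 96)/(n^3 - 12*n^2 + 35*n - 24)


(1) = (p + 1)/(p^2 + I*p)
(2) = (sqrt(2)*w^2 + w)/(w^2 + w*(-2 + 6*sqrt(2)) - 12*sqrt(2))
(3) = (a - 3)/(a - 8)
(4) = (n - 4)/(n - 1)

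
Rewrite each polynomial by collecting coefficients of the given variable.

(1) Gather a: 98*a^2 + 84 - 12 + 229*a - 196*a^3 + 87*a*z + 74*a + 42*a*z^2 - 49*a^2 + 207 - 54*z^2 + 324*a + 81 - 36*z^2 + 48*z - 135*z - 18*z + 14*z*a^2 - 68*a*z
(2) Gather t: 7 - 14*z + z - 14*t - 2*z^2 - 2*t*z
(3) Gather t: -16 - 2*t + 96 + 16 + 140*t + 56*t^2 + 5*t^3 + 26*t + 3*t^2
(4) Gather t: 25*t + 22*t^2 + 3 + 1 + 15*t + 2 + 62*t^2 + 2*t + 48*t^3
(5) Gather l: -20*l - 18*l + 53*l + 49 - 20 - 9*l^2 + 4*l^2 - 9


(1) = -196*a^3 + a^2*(14*z + 49) + a*(42*z^2 + 19*z + 627) - 90*z^2 - 105*z + 360
(2) = t*(-2*z - 14) - 2*z^2 - 13*z + 7
(3) = 5*t^3 + 59*t^2 + 164*t + 96
(4) = 48*t^3 + 84*t^2 + 42*t + 6
(5) = -5*l^2 + 15*l + 20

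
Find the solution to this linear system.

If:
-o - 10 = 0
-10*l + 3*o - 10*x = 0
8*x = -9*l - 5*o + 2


Then:
l = 76
o = -10
x = -79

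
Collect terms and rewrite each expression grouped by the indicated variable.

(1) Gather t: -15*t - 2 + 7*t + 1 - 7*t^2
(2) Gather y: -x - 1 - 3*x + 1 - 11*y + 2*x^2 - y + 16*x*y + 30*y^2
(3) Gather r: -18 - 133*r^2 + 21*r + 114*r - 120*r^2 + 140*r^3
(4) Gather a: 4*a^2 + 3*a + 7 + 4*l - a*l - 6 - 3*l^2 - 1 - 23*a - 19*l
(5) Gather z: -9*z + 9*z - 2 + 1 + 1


(1) = -7*t^2 - 8*t - 1
(2) = 2*x^2 - 4*x + 30*y^2 + y*(16*x - 12)
(3) = 140*r^3 - 253*r^2 + 135*r - 18
(4) = 4*a^2 + a*(-l - 20) - 3*l^2 - 15*l
(5) = 0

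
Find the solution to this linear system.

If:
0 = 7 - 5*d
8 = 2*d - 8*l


Then:
d = 7/5
l = -13/20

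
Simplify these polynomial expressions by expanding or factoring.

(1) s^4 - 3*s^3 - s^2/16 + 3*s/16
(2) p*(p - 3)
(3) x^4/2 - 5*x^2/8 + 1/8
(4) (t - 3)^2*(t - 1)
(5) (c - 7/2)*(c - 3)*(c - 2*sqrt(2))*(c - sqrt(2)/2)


(1) = s*(s - 3)*(s - 1/4)*(s + 1/4)
(2) = p^2 - 3*p
(3) = (x/2 + 1/2)*(x - 1)*(x - 1/2)*(x + 1/2)
(4) = t^3 - 7*t^2 + 15*t - 9
(5) = c^4 - 13*c^3/2 - 5*sqrt(2)*c^3/2 + 25*c^2/2 + 65*sqrt(2)*c^2/4 - 105*sqrt(2)*c/4 - 13*c + 21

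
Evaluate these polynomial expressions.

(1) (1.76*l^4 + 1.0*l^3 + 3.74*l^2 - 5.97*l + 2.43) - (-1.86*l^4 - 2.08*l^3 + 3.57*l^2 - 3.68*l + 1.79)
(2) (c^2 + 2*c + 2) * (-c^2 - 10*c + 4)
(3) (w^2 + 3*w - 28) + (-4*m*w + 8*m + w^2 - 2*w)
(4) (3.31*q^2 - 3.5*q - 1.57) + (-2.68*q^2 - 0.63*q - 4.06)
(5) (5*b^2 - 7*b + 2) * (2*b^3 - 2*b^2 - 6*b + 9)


(1) = 3.62*l^4 + 3.08*l^3 + 0.17*l^2 - 2.29*l + 0.64
(2) = -c^4 - 12*c^3 - 18*c^2 - 12*c + 8
(3) = -4*m*w + 8*m + 2*w^2 + w - 28
(4) = 0.63*q^2 - 4.13*q - 5.63
(5) = 10*b^5 - 24*b^4 - 12*b^3 + 83*b^2 - 75*b + 18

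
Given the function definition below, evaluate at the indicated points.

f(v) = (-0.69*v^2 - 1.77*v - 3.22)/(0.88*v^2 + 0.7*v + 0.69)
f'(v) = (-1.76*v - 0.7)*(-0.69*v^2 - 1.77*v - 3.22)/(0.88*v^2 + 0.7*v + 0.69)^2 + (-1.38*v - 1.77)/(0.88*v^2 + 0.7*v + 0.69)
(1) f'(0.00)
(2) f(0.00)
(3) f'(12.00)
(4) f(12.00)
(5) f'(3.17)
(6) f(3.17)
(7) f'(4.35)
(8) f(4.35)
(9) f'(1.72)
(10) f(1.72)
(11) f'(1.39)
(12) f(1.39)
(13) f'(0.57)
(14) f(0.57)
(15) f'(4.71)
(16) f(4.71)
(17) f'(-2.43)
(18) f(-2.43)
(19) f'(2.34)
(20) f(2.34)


(1) = 2.17
(2) = -4.67
(3) = 0.01
(4) = -0.91
(5) = 0.19
(6) = -1.34
(7) = 0.10
(8) = -1.18
(9) = 0.61
(10) = -1.85
(11) = 0.85
(12) = -2.09
(13) = 2.15
(14) = -3.24
(15) = 0.09
(16) = -1.14
(17) = -0.23
(18) = -0.72
(19) = 0.35
(20) = -1.56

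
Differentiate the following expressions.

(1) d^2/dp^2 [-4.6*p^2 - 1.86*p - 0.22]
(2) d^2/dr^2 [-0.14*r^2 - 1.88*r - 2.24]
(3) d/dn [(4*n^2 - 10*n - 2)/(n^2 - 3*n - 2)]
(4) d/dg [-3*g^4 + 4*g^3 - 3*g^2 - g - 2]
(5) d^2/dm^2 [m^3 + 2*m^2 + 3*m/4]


(1) = -9.20000000000000
(2) = -0.280000000000000
(3) = 2*(-n^2 - 6*n + 7)/(n^4 - 6*n^3 + 5*n^2 + 12*n + 4)
(4) = -12*g^3 + 12*g^2 - 6*g - 1
(5) = 6*m + 4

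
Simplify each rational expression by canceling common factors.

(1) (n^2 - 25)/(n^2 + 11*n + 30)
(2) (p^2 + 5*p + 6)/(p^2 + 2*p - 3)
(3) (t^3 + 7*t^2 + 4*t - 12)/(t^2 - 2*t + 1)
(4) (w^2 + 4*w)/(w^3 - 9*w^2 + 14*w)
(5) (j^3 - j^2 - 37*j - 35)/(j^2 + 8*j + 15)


(1) = (n - 5)/(n + 6)
(2) = (p + 2)/(p - 1)
(3) = (t^2 + 8*t + 12)/(t - 1)
(4) = (w + 4)/(w^2 - 9*w + 14)
(5) = (j^2 - 6*j - 7)/(j + 3)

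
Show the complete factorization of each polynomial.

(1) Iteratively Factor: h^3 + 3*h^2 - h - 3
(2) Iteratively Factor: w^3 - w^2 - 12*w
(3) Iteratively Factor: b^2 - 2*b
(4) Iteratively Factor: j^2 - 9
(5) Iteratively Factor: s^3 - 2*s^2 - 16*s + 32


(1) = (h + 1)*(h^2 + 2*h - 3) = (h + 1)*(h + 3)*(h - 1)
(2) = (w)*(w^2 - w - 12) = w*(w + 3)*(w - 4)
(3) = (b - 2)*(b)
(4) = (j - 3)*(j + 3)
(5) = (s + 4)*(s^2 - 6*s + 8) = (s - 2)*(s + 4)*(s - 4)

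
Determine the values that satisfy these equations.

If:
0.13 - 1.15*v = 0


Then:
v = 0.11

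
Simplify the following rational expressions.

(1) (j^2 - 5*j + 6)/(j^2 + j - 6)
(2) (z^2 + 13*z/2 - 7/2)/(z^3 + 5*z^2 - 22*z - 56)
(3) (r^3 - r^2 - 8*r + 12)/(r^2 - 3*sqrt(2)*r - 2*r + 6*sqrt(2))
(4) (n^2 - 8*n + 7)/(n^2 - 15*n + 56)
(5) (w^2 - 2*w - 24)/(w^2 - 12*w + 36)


(1) = (j - 3)/(j + 3)
(2) = (2*z - 1)/(2*z^2 - 4*z - 16)
(3) = (r^2 + r - 6)/(r - 3*sqrt(2))
(4) = (n - 1)/(n - 8)
(5) = (w + 4)/(w - 6)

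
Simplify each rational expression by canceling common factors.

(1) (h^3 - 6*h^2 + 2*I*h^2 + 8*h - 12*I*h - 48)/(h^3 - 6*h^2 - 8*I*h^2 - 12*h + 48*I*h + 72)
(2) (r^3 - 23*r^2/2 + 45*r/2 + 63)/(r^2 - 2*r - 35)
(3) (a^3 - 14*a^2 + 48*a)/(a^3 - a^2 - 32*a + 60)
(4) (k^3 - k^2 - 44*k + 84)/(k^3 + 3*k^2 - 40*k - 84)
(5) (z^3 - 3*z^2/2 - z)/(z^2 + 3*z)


(1) = (h + 4*I)/(h - 6*I)
(2) = (2*r^2 - 9*r - 18)/(2*r + 10)
(3) = (a^3 - 14*a^2 + 48*a)/(a^3 - a^2 - 32*a + 60)
(4) = (k - 2)/(k + 2)
(5) = (2*z^2 - 3*z - 2)/(2*z + 6)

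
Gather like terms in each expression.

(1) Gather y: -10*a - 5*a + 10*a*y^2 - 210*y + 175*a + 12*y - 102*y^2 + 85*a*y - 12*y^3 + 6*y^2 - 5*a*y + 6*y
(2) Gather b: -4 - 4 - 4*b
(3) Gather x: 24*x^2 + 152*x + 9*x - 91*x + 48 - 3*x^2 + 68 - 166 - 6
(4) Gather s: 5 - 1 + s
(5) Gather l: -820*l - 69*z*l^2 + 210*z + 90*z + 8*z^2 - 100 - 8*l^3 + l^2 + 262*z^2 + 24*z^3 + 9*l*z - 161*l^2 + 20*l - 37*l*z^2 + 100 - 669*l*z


(1) = 160*a - 12*y^3 + y^2*(10*a - 96) + y*(80*a - 192)
(2) = -4*b - 8
(3) = 21*x^2 + 70*x - 56
(4) = s + 4
(5) = -8*l^3 + l^2*(-69*z - 160) + l*(-37*z^2 - 660*z - 800) + 24*z^3 + 270*z^2 + 300*z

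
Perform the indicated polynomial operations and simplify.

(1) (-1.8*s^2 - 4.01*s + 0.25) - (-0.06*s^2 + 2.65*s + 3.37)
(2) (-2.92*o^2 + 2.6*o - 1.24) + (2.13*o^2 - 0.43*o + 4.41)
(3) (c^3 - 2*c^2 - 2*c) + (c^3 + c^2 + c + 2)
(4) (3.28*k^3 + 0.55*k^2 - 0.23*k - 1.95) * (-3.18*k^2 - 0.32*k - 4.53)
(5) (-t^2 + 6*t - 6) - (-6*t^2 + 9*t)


(1) = -1.74*s^2 - 6.66*s - 3.12
(2) = -0.79*o^2 + 2.17*o + 3.17
(3) = 2*c^3 - c^2 - c + 2
(4) = -10.4304*k^5 - 2.7986*k^4 - 14.303*k^3 + 3.7831*k^2 + 1.6659*k + 8.8335
(5) = 5*t^2 - 3*t - 6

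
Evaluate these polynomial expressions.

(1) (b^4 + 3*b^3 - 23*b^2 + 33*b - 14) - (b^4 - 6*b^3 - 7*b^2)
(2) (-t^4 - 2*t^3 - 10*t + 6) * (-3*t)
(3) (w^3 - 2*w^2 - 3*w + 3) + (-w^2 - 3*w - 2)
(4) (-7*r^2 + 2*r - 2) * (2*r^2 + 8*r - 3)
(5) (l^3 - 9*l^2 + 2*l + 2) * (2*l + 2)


(1) = 9*b^3 - 16*b^2 + 33*b - 14
(2) = 3*t^5 + 6*t^4 + 30*t^2 - 18*t
(3) = w^3 - 3*w^2 - 6*w + 1
(4) = -14*r^4 - 52*r^3 + 33*r^2 - 22*r + 6
(5) = 2*l^4 - 16*l^3 - 14*l^2 + 8*l + 4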